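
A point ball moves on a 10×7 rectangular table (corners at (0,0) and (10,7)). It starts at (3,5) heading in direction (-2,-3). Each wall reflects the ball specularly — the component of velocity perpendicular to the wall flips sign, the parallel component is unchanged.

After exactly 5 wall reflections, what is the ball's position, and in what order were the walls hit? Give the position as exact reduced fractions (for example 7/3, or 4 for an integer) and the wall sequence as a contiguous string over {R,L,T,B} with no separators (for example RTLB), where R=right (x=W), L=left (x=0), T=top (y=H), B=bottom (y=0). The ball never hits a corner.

Final position: (10,1/2)
Wall sequence: LBTBR

1. t=3/2 → L at (0,1/2); v=(2,-3)
2. t=1/6 → B at (1/3,0); v=(2,3)
3. t=7/3 → T at (5,7); v=(2,-3)
4. t=7/3 → B at (29/3,0); v=(2,3)
5. t=1/6 → R at (10,1/2); v=(-2,3)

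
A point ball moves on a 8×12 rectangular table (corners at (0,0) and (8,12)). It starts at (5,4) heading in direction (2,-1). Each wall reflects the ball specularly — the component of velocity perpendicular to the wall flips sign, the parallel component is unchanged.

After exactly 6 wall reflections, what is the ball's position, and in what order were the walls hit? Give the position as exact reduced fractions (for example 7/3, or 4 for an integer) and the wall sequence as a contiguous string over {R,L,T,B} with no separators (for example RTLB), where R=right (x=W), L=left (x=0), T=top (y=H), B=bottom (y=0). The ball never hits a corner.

1. t=3/2 → R at (8,5/2); v=(-2,-1)
2. t=5/2 → B at (3,0); v=(-2,1)
3. t=3/2 → L at (0,3/2); v=(2,1)
4. t=4 → R at (8,11/2); v=(-2,1)
5. t=4 → L at (0,19/2); v=(2,1)
6. t=5/2 → T at (5,12); v=(2,-1)

Final position: (5,12)
Wall sequence: RBLRLT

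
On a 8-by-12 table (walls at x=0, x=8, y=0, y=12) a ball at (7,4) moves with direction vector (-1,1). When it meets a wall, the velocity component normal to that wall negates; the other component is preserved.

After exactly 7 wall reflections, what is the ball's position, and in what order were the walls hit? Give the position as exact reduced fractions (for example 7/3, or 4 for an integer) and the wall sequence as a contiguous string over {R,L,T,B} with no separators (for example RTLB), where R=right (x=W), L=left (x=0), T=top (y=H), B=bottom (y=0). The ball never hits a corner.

1. t=7 → L at (0,11); v=(1,1)
2. t=1 → T at (1,12); v=(1,-1)
3. t=7 → R at (8,5); v=(-1,-1)
4. t=5 → B at (3,0); v=(-1,1)
5. t=3 → L at (0,3); v=(1,1)
6. t=8 → R at (8,11); v=(-1,1)
7. t=1 → T at (7,12); v=(-1,-1)

Final position: (7,12)
Wall sequence: LTRBLRT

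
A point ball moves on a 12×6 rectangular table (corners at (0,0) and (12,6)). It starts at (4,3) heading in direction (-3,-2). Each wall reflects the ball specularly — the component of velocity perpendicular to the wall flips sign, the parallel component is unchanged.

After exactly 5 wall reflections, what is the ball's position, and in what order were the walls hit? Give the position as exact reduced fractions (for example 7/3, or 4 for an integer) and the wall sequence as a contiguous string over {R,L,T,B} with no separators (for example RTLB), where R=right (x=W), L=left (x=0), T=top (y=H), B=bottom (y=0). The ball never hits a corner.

1. t=4/3 → L at (0,1/3); v=(3,-2)
2. t=1/6 → B at (1/2,0); v=(3,2)
3. t=3 → T at (19/2,6); v=(3,-2)
4. t=5/6 → R at (12,13/3); v=(-3,-2)
5. t=13/6 → B at (11/2,0); v=(-3,2)

Final position: (11/2,0)
Wall sequence: LBTRB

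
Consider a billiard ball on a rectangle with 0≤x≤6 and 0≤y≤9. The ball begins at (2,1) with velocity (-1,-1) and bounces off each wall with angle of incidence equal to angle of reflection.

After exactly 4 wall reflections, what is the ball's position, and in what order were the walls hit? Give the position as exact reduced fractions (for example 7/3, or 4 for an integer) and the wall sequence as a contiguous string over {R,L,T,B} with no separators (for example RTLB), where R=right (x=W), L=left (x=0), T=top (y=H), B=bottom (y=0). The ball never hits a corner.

1. t=1 → B at (1,0); v=(-1,1)
2. t=1 → L at (0,1); v=(1,1)
3. t=6 → R at (6,7); v=(-1,1)
4. t=2 → T at (4,9); v=(-1,-1)

Final position: (4,9)
Wall sequence: BLRT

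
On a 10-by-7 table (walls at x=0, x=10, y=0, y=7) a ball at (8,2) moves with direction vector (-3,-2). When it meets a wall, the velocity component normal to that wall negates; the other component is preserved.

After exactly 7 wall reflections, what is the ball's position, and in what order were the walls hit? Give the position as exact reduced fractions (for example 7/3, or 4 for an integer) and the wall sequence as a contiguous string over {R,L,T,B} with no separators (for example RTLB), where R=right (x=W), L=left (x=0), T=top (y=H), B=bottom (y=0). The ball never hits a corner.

Final position: (13/2,7)
Wall sequence: BLTRBLT

1. t=1 → B at (5,0); v=(-3,2)
2. t=5/3 → L at (0,10/3); v=(3,2)
3. t=11/6 → T at (11/2,7); v=(3,-2)
4. t=3/2 → R at (10,4); v=(-3,-2)
5. t=2 → B at (4,0); v=(-3,2)
6. t=4/3 → L at (0,8/3); v=(3,2)
7. t=13/6 → T at (13/2,7); v=(3,-2)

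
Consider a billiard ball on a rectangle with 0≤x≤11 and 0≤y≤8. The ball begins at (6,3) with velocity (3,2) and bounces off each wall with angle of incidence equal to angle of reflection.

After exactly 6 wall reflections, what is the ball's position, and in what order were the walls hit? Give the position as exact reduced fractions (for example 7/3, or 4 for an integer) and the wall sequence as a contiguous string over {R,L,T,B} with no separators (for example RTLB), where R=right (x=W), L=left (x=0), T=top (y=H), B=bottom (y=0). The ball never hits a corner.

Final position: (13/2,8)
Wall sequence: RTLBRT

1. t=5/3 → R at (11,19/3); v=(-3,2)
2. t=5/6 → T at (17/2,8); v=(-3,-2)
3. t=17/6 → L at (0,7/3); v=(3,-2)
4. t=7/6 → B at (7/2,0); v=(3,2)
5. t=5/2 → R at (11,5); v=(-3,2)
6. t=3/2 → T at (13/2,8); v=(-3,-2)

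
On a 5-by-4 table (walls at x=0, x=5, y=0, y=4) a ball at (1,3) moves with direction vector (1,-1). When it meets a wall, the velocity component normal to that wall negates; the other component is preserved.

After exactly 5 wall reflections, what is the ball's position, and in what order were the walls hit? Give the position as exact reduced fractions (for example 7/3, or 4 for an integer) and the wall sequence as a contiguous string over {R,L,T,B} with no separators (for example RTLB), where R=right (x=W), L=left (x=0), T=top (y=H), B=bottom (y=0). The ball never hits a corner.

1. t=3 → B at (4,0); v=(1,1)
2. t=1 → R at (5,1); v=(-1,1)
3. t=3 → T at (2,4); v=(-1,-1)
4. t=2 → L at (0,2); v=(1,-1)
5. t=2 → B at (2,0); v=(1,1)

Final position: (2,0)
Wall sequence: BRTLB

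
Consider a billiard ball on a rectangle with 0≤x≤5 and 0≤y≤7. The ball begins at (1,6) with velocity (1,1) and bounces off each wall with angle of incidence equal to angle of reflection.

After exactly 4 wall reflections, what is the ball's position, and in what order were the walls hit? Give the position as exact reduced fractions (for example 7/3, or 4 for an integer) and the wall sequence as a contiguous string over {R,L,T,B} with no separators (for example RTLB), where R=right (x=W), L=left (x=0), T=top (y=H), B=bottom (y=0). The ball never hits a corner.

Final position: (0,1)
Wall sequence: TRBL

1. t=1 → T at (2,7); v=(1,-1)
2. t=3 → R at (5,4); v=(-1,-1)
3. t=4 → B at (1,0); v=(-1,1)
4. t=1 → L at (0,1); v=(1,1)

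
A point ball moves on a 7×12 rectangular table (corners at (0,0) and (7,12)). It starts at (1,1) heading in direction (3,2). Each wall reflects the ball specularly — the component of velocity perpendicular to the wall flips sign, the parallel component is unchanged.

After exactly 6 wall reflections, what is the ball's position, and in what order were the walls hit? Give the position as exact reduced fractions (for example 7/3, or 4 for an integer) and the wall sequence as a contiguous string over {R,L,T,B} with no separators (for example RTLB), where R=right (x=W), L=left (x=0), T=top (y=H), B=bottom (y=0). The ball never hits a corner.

Final position: (7,1/3)
Wall sequence: RLTRLR

1. t=2 → R at (7,5); v=(-3,2)
2. t=7/3 → L at (0,29/3); v=(3,2)
3. t=7/6 → T at (7/2,12); v=(3,-2)
4. t=7/6 → R at (7,29/3); v=(-3,-2)
5. t=7/3 → L at (0,5); v=(3,-2)
6. t=7/3 → R at (7,1/3); v=(-3,-2)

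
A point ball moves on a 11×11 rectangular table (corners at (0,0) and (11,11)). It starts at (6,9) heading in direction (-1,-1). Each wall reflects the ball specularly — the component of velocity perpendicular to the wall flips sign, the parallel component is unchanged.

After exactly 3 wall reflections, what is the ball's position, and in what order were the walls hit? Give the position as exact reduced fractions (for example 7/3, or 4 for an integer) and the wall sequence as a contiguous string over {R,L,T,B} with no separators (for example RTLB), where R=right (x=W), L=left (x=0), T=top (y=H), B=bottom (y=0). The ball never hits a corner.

1. t=6 → L at (0,3); v=(1,-1)
2. t=3 → B at (3,0); v=(1,1)
3. t=8 → R at (11,8); v=(-1,1)

Final position: (11,8)
Wall sequence: LBR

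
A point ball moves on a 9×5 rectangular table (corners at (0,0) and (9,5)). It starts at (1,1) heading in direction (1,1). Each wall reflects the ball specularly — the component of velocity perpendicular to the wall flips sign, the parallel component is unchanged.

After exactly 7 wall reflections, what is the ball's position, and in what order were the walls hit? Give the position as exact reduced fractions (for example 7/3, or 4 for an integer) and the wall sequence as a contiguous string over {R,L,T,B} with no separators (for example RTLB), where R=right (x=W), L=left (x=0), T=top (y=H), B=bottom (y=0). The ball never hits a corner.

1. t=4 → T at (5,5); v=(1,-1)
2. t=4 → R at (9,1); v=(-1,-1)
3. t=1 → B at (8,0); v=(-1,1)
4. t=5 → T at (3,5); v=(-1,-1)
5. t=3 → L at (0,2); v=(1,-1)
6. t=2 → B at (2,0); v=(1,1)
7. t=5 → T at (7,5); v=(1,-1)

Final position: (7,5)
Wall sequence: TRBTLBT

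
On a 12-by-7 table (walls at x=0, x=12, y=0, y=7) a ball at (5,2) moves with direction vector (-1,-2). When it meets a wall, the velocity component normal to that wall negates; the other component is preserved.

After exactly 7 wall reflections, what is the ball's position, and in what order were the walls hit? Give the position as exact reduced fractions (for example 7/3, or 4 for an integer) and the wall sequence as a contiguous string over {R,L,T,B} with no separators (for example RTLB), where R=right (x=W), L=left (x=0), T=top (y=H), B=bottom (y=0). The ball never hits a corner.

1. t=1 → B at (4,0); v=(-1,2)
2. t=7/2 → T at (1/2,7); v=(-1,-2)
3. t=1/2 → L at (0,6); v=(1,-2)
4. t=3 → B at (3,0); v=(1,2)
5. t=7/2 → T at (13/2,7); v=(1,-2)
6. t=7/2 → B at (10,0); v=(1,2)
7. t=2 → R at (12,4); v=(-1,2)

Final position: (12,4)
Wall sequence: BTLBTBR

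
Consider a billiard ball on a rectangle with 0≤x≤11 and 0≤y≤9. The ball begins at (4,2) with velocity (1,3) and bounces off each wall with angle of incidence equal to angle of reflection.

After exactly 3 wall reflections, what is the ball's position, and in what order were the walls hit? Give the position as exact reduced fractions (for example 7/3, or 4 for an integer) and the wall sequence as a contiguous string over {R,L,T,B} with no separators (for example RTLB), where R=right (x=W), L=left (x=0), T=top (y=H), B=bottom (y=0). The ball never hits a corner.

1. t=7/3 → T at (19/3,9); v=(1,-3)
2. t=3 → B at (28/3,0); v=(1,3)
3. t=5/3 → R at (11,5); v=(-1,3)

Final position: (11,5)
Wall sequence: TBR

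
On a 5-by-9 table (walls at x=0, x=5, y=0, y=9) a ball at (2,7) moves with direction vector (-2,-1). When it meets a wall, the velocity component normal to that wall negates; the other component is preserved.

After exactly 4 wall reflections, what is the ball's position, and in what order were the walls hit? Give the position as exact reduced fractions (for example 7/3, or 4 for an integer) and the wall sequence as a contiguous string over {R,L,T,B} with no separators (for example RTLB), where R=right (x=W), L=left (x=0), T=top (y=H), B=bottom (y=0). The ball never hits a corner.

1. t=1 → L at (0,6); v=(2,-1)
2. t=5/2 → R at (5,7/2); v=(-2,-1)
3. t=5/2 → L at (0,1); v=(2,-1)
4. t=1 → B at (2,0); v=(2,1)

Final position: (2,0)
Wall sequence: LRLB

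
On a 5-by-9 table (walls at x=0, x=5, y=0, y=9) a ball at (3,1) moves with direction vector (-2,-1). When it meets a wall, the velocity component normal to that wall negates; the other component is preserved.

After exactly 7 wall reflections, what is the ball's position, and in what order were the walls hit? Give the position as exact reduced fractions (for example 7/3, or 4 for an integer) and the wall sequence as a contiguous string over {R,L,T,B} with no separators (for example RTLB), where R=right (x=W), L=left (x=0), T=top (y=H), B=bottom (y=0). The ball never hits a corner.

Final position: (0,15/2)
Wall sequence: BLRLRTL

1. t=1 → B at (1,0); v=(-2,1)
2. t=1/2 → L at (0,1/2); v=(2,1)
3. t=5/2 → R at (5,3); v=(-2,1)
4. t=5/2 → L at (0,11/2); v=(2,1)
5. t=5/2 → R at (5,8); v=(-2,1)
6. t=1 → T at (3,9); v=(-2,-1)
7. t=3/2 → L at (0,15/2); v=(2,-1)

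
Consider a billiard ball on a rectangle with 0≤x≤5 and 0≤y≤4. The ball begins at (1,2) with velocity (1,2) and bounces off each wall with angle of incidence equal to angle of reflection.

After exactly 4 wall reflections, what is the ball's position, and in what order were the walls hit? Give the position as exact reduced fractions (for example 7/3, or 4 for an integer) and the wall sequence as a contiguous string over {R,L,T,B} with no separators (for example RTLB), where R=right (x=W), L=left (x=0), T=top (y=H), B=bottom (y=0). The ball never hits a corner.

1. t=1 → T at (2,4); v=(1,-2)
2. t=2 → B at (4,0); v=(1,2)
3. t=1 → R at (5,2); v=(-1,2)
4. t=1 → T at (4,4); v=(-1,-2)

Final position: (4,4)
Wall sequence: TBRT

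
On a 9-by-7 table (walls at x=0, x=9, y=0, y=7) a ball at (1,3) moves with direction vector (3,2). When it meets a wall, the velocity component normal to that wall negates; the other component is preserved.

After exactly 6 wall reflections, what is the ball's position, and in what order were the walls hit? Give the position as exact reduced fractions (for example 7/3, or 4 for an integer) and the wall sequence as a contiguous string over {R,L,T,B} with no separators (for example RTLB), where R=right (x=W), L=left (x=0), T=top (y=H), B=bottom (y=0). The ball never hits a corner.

1. t=2 → T at (7,7); v=(3,-2)
2. t=2/3 → R at (9,17/3); v=(-3,-2)
3. t=17/6 → B at (1/2,0); v=(-3,2)
4. t=1/6 → L at (0,1/3); v=(3,2)
5. t=3 → R at (9,19/3); v=(-3,2)
6. t=1/3 → T at (8,7); v=(-3,-2)

Final position: (8,7)
Wall sequence: TRBLRT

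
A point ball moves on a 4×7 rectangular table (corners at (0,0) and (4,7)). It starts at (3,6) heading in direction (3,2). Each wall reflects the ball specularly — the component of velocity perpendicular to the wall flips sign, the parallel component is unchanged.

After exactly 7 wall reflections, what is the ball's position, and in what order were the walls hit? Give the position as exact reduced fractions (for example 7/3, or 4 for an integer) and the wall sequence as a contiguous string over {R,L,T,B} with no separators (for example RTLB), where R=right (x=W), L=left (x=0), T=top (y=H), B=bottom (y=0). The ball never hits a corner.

Final position: (4,10/3)
Wall sequence: RTLRBLR

1. t=1/3 → R at (4,20/3); v=(-3,2)
2. t=1/6 → T at (7/2,7); v=(-3,-2)
3. t=7/6 → L at (0,14/3); v=(3,-2)
4. t=4/3 → R at (4,2); v=(-3,-2)
5. t=1 → B at (1,0); v=(-3,2)
6. t=1/3 → L at (0,2/3); v=(3,2)
7. t=4/3 → R at (4,10/3); v=(-3,2)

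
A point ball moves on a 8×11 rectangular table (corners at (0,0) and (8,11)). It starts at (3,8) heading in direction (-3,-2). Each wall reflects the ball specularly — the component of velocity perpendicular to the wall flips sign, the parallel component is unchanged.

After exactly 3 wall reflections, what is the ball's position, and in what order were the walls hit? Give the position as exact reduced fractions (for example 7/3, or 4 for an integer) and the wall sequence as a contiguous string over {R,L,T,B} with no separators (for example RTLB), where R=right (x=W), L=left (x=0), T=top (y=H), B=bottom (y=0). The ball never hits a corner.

1. t=1 → L at (0,6); v=(3,-2)
2. t=8/3 → R at (8,2/3); v=(-3,-2)
3. t=1/3 → B at (7,0); v=(-3,2)

Final position: (7,0)
Wall sequence: LRB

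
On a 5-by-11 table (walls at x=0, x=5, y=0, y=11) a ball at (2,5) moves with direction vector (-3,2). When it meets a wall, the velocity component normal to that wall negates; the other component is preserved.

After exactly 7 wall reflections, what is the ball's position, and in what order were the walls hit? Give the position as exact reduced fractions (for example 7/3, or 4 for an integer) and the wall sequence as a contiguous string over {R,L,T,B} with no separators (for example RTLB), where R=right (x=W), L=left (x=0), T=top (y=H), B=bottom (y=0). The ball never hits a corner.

1. t=2/3 → L at (0,19/3); v=(3,2)
2. t=5/3 → R at (5,29/3); v=(-3,2)
3. t=2/3 → T at (3,11); v=(-3,-2)
4. t=1 → L at (0,9); v=(3,-2)
5. t=5/3 → R at (5,17/3); v=(-3,-2)
6. t=5/3 → L at (0,7/3); v=(3,-2)
7. t=7/6 → B at (7/2,0); v=(3,2)

Final position: (7/2,0)
Wall sequence: LRTLRLB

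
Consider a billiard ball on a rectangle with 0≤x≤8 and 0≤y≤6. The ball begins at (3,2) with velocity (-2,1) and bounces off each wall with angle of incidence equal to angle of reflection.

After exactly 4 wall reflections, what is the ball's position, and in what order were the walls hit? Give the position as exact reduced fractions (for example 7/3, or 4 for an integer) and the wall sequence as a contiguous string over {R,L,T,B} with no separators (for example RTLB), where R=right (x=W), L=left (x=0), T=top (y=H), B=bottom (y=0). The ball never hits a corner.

Final position: (0,1/2)
Wall sequence: LTRL

1. t=3/2 → L at (0,7/2); v=(2,1)
2. t=5/2 → T at (5,6); v=(2,-1)
3. t=3/2 → R at (8,9/2); v=(-2,-1)
4. t=4 → L at (0,1/2); v=(2,-1)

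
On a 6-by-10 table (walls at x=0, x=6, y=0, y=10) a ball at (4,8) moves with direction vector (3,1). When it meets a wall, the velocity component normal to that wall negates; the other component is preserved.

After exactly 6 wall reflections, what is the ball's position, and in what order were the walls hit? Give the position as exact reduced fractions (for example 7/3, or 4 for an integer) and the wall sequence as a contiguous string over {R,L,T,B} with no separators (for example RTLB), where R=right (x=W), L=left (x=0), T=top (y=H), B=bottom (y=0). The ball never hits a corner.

Final position: (6,10/3)
Wall sequence: RTLRLR

1. t=2/3 → R at (6,26/3); v=(-3,1)
2. t=4/3 → T at (2,10); v=(-3,-1)
3. t=2/3 → L at (0,28/3); v=(3,-1)
4. t=2 → R at (6,22/3); v=(-3,-1)
5. t=2 → L at (0,16/3); v=(3,-1)
6. t=2 → R at (6,10/3); v=(-3,-1)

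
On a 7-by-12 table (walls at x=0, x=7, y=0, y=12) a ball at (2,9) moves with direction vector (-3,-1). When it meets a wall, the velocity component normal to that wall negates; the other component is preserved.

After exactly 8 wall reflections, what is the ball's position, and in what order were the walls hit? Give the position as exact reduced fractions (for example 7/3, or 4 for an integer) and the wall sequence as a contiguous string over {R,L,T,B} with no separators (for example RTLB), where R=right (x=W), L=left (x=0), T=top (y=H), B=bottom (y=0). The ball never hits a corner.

1. t=2/3 → L at (0,25/3); v=(3,-1)
2. t=7/3 → R at (7,6); v=(-3,-1)
3. t=7/3 → L at (0,11/3); v=(3,-1)
4. t=7/3 → R at (7,4/3); v=(-3,-1)
5. t=4/3 → B at (3,0); v=(-3,1)
6. t=1 → L at (0,1); v=(3,1)
7. t=7/3 → R at (7,10/3); v=(-3,1)
8. t=7/3 → L at (0,17/3); v=(3,1)

Final position: (0,17/3)
Wall sequence: LRLRBLRL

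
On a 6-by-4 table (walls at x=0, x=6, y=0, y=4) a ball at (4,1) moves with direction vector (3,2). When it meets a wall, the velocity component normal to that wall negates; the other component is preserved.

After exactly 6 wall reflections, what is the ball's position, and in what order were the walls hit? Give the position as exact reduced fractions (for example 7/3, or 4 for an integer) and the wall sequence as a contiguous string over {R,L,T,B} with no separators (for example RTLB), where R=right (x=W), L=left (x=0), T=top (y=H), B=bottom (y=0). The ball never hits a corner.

Final position: (7/2,4)
Wall sequence: RTLBRT

1. t=2/3 → R at (6,7/3); v=(-3,2)
2. t=5/6 → T at (7/2,4); v=(-3,-2)
3. t=7/6 → L at (0,5/3); v=(3,-2)
4. t=5/6 → B at (5/2,0); v=(3,2)
5. t=7/6 → R at (6,7/3); v=(-3,2)
6. t=5/6 → T at (7/2,4); v=(-3,-2)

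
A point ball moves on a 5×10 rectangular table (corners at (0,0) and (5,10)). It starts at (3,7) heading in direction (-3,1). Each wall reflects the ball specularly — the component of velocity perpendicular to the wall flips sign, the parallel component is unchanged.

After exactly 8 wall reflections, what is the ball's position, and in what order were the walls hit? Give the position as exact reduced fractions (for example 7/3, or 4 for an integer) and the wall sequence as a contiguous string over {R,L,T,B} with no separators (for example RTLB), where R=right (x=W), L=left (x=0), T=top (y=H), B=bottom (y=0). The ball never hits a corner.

Final position: (0,2)
Wall sequence: LRTLRLRL

1. t=1 → L at (0,8); v=(3,1)
2. t=5/3 → R at (5,29/3); v=(-3,1)
3. t=1/3 → T at (4,10); v=(-3,-1)
4. t=4/3 → L at (0,26/3); v=(3,-1)
5. t=5/3 → R at (5,7); v=(-3,-1)
6. t=5/3 → L at (0,16/3); v=(3,-1)
7. t=5/3 → R at (5,11/3); v=(-3,-1)
8. t=5/3 → L at (0,2); v=(3,-1)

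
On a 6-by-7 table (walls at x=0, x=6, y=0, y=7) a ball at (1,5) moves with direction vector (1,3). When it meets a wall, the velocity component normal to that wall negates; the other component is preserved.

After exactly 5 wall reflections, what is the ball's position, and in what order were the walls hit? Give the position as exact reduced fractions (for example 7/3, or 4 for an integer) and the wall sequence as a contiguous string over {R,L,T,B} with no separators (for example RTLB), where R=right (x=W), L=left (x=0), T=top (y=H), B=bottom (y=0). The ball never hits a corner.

Final position: (10/3,0)
Wall sequence: TBRTB

1. t=2/3 → T at (5/3,7); v=(1,-3)
2. t=7/3 → B at (4,0); v=(1,3)
3. t=2 → R at (6,6); v=(-1,3)
4. t=1/3 → T at (17/3,7); v=(-1,-3)
5. t=7/3 → B at (10/3,0); v=(-1,3)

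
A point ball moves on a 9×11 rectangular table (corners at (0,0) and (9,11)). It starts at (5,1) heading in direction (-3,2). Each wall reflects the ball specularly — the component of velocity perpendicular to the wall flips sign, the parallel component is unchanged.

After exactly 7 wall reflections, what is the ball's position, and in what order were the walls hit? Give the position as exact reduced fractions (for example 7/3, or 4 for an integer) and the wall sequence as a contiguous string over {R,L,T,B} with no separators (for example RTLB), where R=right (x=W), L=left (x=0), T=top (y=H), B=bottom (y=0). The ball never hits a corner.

Final position: (0,19/3)
Wall sequence: LRTLBRL

1. t=5/3 → L at (0,13/3); v=(3,2)
2. t=3 → R at (9,31/3); v=(-3,2)
3. t=1/3 → T at (8,11); v=(-3,-2)
4. t=8/3 → L at (0,17/3); v=(3,-2)
5. t=17/6 → B at (17/2,0); v=(3,2)
6. t=1/6 → R at (9,1/3); v=(-3,2)
7. t=3 → L at (0,19/3); v=(3,2)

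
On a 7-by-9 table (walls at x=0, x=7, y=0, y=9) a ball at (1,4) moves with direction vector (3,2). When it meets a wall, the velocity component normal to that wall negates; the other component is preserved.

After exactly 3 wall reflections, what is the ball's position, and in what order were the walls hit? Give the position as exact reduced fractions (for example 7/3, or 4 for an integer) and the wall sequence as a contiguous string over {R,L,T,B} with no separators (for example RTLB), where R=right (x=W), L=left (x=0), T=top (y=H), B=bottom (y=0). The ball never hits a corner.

1. t=2 → R at (7,8); v=(-3,2)
2. t=1/2 → T at (11/2,9); v=(-3,-2)
3. t=11/6 → L at (0,16/3); v=(3,-2)

Final position: (0,16/3)
Wall sequence: RTL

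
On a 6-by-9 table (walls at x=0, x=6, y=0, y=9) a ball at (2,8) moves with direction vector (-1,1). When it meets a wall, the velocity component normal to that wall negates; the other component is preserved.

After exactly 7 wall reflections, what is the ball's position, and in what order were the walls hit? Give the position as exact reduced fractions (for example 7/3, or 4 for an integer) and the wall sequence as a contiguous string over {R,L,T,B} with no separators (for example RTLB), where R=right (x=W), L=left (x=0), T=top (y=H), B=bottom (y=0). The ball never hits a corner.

Final position: (6,8)
Wall sequence: TLRBLTR

1. t=1 → T at (1,9); v=(-1,-1)
2. t=1 → L at (0,8); v=(1,-1)
3. t=6 → R at (6,2); v=(-1,-1)
4. t=2 → B at (4,0); v=(-1,1)
5. t=4 → L at (0,4); v=(1,1)
6. t=5 → T at (5,9); v=(1,-1)
7. t=1 → R at (6,8); v=(-1,-1)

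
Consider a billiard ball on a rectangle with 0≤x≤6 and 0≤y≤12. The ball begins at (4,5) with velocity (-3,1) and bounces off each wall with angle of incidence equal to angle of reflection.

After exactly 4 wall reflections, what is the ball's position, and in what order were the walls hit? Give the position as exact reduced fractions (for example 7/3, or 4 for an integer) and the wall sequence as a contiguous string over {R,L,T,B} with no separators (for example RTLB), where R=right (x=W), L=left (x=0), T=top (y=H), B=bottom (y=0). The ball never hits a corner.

Final position: (5,12)
Wall sequence: LRLT

1. t=4/3 → L at (0,19/3); v=(3,1)
2. t=2 → R at (6,25/3); v=(-3,1)
3. t=2 → L at (0,31/3); v=(3,1)
4. t=5/3 → T at (5,12); v=(3,-1)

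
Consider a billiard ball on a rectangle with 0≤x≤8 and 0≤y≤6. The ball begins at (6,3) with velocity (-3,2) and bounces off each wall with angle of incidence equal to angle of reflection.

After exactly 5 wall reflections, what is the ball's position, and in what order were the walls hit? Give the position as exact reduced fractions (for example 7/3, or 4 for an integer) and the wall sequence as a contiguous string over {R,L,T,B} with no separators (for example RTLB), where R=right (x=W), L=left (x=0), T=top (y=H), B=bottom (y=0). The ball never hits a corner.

Final position: (0,17/3)
Wall sequence: TLBRL

1. t=3/2 → T at (3/2,6); v=(-3,-2)
2. t=1/2 → L at (0,5); v=(3,-2)
3. t=5/2 → B at (15/2,0); v=(3,2)
4. t=1/6 → R at (8,1/3); v=(-3,2)
5. t=8/3 → L at (0,17/3); v=(3,2)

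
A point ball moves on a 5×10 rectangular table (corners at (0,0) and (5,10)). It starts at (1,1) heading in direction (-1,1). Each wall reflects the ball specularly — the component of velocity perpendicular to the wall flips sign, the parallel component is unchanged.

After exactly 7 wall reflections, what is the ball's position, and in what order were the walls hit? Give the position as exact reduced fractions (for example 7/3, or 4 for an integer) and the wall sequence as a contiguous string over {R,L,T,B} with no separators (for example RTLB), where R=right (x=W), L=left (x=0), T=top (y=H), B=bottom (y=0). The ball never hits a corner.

1. t=1 → L at (0,2); v=(1,1)
2. t=5 → R at (5,7); v=(-1,1)
3. t=3 → T at (2,10); v=(-1,-1)
4. t=2 → L at (0,8); v=(1,-1)
5. t=5 → R at (5,3); v=(-1,-1)
6. t=3 → B at (2,0); v=(-1,1)
7. t=2 → L at (0,2); v=(1,1)

Final position: (0,2)
Wall sequence: LRTLRBL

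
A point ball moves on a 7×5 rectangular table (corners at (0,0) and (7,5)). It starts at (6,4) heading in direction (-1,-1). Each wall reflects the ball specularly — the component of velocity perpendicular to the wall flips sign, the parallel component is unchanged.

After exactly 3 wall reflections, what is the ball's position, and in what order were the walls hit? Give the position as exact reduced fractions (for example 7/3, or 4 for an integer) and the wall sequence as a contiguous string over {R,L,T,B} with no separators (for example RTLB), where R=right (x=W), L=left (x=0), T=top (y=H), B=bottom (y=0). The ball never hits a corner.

Final position: (3,5)
Wall sequence: BLT

1. t=4 → B at (2,0); v=(-1,1)
2. t=2 → L at (0,2); v=(1,1)
3. t=3 → T at (3,5); v=(1,-1)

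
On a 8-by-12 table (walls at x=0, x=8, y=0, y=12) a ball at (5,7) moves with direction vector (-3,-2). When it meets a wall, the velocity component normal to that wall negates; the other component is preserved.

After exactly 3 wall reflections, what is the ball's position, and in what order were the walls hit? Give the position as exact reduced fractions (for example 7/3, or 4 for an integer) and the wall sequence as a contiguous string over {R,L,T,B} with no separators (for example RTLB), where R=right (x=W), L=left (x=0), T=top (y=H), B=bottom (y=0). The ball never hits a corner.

Final position: (8,5/3)
Wall sequence: LBR

1. t=5/3 → L at (0,11/3); v=(3,-2)
2. t=11/6 → B at (11/2,0); v=(3,2)
3. t=5/6 → R at (8,5/3); v=(-3,2)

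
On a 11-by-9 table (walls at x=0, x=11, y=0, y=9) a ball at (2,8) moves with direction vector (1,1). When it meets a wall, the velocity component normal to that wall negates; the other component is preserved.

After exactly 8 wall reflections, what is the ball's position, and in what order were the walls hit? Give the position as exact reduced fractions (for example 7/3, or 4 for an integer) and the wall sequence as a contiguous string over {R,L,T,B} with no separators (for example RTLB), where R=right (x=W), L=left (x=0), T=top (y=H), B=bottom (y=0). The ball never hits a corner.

Final position: (5,9)
Wall sequence: TRBTLBRT

1. t=1 → T at (3,9); v=(1,-1)
2. t=8 → R at (11,1); v=(-1,-1)
3. t=1 → B at (10,0); v=(-1,1)
4. t=9 → T at (1,9); v=(-1,-1)
5. t=1 → L at (0,8); v=(1,-1)
6. t=8 → B at (8,0); v=(1,1)
7. t=3 → R at (11,3); v=(-1,1)
8. t=6 → T at (5,9); v=(-1,-1)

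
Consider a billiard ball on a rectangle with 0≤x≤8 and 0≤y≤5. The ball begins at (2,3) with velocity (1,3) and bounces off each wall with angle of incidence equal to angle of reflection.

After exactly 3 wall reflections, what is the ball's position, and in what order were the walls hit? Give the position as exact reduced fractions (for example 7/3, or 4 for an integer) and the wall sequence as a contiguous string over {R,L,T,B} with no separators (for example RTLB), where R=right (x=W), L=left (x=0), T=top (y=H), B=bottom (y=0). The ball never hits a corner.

Final position: (6,5)
Wall sequence: TBT

1. t=2/3 → T at (8/3,5); v=(1,-3)
2. t=5/3 → B at (13/3,0); v=(1,3)
3. t=5/3 → T at (6,5); v=(1,-3)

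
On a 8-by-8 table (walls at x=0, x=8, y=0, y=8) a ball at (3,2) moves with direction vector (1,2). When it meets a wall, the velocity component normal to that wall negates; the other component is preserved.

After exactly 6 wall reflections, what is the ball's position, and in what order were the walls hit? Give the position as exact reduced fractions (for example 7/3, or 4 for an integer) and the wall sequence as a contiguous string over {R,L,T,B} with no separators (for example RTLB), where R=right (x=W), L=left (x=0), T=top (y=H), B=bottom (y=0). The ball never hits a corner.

1. t=3 → T at (6,8); v=(1,-2)
2. t=2 → R at (8,4); v=(-1,-2)
3. t=2 → B at (6,0); v=(-1,2)
4. t=4 → T at (2,8); v=(-1,-2)
5. t=2 → L at (0,4); v=(1,-2)
6. t=2 → B at (2,0); v=(1,2)

Final position: (2,0)
Wall sequence: TRBTLB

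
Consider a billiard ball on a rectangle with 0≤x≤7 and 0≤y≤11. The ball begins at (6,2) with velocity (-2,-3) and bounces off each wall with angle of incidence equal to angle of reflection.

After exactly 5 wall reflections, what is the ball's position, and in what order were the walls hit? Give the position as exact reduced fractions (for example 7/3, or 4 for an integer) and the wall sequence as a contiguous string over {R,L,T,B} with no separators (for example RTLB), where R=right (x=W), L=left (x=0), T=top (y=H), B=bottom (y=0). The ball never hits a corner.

1. t=2/3 → B at (14/3,0); v=(-2,3)
2. t=7/3 → L at (0,7); v=(2,3)
3. t=4/3 → T at (8/3,11); v=(2,-3)
4. t=13/6 → R at (7,9/2); v=(-2,-3)
5. t=3/2 → B at (4,0); v=(-2,3)

Final position: (4,0)
Wall sequence: BLTRB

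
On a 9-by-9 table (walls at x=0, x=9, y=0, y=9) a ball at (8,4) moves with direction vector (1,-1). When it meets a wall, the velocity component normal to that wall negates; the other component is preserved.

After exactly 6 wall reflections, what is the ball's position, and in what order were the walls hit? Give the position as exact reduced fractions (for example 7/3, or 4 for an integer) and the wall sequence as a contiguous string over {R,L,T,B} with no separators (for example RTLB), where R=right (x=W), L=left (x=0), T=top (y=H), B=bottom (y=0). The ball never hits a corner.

Final position: (6,0)
Wall sequence: RBLTRB

1. t=1 → R at (9,3); v=(-1,-1)
2. t=3 → B at (6,0); v=(-1,1)
3. t=6 → L at (0,6); v=(1,1)
4. t=3 → T at (3,9); v=(1,-1)
5. t=6 → R at (9,3); v=(-1,-1)
6. t=3 → B at (6,0); v=(-1,1)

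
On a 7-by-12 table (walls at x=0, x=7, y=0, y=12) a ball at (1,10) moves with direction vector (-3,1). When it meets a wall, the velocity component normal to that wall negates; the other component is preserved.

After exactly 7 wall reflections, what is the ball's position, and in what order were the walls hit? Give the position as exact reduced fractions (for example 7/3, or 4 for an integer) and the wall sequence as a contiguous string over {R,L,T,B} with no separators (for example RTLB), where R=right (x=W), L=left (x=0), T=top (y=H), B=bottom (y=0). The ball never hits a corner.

1. t=1/3 → L at (0,31/3); v=(3,1)
2. t=5/3 → T at (5,12); v=(3,-1)
3. t=2/3 → R at (7,34/3); v=(-3,-1)
4. t=7/3 → L at (0,9); v=(3,-1)
5. t=7/3 → R at (7,20/3); v=(-3,-1)
6. t=7/3 → L at (0,13/3); v=(3,-1)
7. t=7/3 → R at (7,2); v=(-3,-1)

Final position: (7,2)
Wall sequence: LTRLRLR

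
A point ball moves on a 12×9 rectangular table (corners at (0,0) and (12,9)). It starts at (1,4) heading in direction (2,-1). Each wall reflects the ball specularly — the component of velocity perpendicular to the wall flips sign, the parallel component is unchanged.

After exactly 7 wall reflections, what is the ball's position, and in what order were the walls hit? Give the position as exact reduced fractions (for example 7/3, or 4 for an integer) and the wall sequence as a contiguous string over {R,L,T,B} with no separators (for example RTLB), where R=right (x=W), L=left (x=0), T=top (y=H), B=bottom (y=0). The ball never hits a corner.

1. t=4 → B at (9,0); v=(2,1)
2. t=3/2 → R at (12,3/2); v=(-2,1)
3. t=6 → L at (0,15/2); v=(2,1)
4. t=3/2 → T at (3,9); v=(2,-1)
5. t=9/2 → R at (12,9/2); v=(-2,-1)
6. t=9/2 → B at (3,0); v=(-2,1)
7. t=3/2 → L at (0,3/2); v=(2,1)

Final position: (0,3/2)
Wall sequence: BRLTRBL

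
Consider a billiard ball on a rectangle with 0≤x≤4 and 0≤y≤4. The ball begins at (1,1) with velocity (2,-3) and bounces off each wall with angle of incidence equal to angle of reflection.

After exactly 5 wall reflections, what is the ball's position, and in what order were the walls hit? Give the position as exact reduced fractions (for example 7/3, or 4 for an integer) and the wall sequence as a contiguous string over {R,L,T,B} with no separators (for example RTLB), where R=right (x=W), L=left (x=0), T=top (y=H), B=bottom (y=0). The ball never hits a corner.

Final position: (0,3/2)
Wall sequence: BRTBL

1. t=1/3 → B at (5/3,0); v=(2,3)
2. t=7/6 → R at (4,7/2); v=(-2,3)
3. t=1/6 → T at (11/3,4); v=(-2,-3)
4. t=4/3 → B at (1,0); v=(-2,3)
5. t=1/2 → L at (0,3/2); v=(2,3)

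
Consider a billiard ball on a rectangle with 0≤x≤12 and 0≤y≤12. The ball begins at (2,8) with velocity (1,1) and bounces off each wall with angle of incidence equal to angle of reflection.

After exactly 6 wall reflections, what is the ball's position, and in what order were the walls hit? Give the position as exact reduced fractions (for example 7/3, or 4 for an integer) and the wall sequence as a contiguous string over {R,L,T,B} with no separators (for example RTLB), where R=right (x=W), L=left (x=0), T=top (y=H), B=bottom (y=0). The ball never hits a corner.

1. t=4 → T at (6,12); v=(1,-1)
2. t=6 → R at (12,6); v=(-1,-1)
3. t=6 → B at (6,0); v=(-1,1)
4. t=6 → L at (0,6); v=(1,1)
5. t=6 → T at (6,12); v=(1,-1)
6. t=6 → R at (12,6); v=(-1,-1)

Final position: (12,6)
Wall sequence: TRBLTR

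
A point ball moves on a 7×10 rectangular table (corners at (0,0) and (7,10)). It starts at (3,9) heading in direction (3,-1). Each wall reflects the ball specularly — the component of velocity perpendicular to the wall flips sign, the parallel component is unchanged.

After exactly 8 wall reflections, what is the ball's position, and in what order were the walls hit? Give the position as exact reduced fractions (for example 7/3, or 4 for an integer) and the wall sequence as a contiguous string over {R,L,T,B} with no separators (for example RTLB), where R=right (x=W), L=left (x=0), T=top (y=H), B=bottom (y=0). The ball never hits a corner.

1. t=4/3 → R at (7,23/3); v=(-3,-1)
2. t=7/3 → L at (0,16/3); v=(3,-1)
3. t=7/3 → R at (7,3); v=(-3,-1)
4. t=7/3 → L at (0,2/3); v=(3,-1)
5. t=2/3 → B at (2,0); v=(3,1)
6. t=5/3 → R at (7,5/3); v=(-3,1)
7. t=7/3 → L at (0,4); v=(3,1)
8. t=7/3 → R at (7,19/3); v=(-3,1)

Final position: (7,19/3)
Wall sequence: RLRLBRLR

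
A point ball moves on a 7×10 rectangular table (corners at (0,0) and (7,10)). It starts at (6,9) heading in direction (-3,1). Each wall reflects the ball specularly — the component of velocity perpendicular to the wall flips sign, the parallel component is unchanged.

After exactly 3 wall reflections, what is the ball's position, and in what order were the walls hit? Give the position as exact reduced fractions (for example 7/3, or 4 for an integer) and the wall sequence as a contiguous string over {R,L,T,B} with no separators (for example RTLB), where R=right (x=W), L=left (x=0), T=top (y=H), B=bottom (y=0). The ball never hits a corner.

Final position: (7,20/3)
Wall sequence: TLR

1. t=1 → T at (3,10); v=(-3,-1)
2. t=1 → L at (0,9); v=(3,-1)
3. t=7/3 → R at (7,20/3); v=(-3,-1)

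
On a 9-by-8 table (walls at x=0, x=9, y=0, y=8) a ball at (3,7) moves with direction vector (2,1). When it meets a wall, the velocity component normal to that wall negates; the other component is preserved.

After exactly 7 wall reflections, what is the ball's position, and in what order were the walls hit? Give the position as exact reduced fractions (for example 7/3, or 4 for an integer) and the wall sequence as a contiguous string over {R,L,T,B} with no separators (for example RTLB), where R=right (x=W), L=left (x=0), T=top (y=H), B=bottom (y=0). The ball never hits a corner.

Final position: (1,8)
Wall sequence: TRLBRLT

1. t=1 → T at (5,8); v=(2,-1)
2. t=2 → R at (9,6); v=(-2,-1)
3. t=9/2 → L at (0,3/2); v=(2,-1)
4. t=3/2 → B at (3,0); v=(2,1)
5. t=3 → R at (9,3); v=(-2,1)
6. t=9/2 → L at (0,15/2); v=(2,1)
7. t=1/2 → T at (1,8); v=(2,-1)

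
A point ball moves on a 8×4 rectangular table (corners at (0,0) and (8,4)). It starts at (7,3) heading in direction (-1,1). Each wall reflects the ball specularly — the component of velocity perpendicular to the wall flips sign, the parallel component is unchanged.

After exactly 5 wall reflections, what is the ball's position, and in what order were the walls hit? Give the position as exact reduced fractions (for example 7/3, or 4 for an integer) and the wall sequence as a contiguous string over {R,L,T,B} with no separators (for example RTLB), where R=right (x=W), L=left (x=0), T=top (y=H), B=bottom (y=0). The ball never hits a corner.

1. t=1 → T at (6,4); v=(-1,-1)
2. t=4 → B at (2,0); v=(-1,1)
3. t=2 → L at (0,2); v=(1,1)
4. t=2 → T at (2,4); v=(1,-1)
5. t=4 → B at (6,0); v=(1,1)

Final position: (6,0)
Wall sequence: TBLTB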